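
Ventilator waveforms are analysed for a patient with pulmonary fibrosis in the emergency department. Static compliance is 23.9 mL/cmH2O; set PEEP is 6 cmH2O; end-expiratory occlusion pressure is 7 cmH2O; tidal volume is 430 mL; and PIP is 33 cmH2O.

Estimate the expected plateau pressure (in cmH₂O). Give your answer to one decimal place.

25.0

End-expiratory occlusion gives total PEEP = 7 cmH2O (intrinsic PEEP = 7 − 6 = 1). Use total PEEP for the elastic gradient.
Pplat = PEEPtotal + Vt / Cstat = 7 + 430 / 23.9 = 7 + 17.992 = 24.992 cmH2O.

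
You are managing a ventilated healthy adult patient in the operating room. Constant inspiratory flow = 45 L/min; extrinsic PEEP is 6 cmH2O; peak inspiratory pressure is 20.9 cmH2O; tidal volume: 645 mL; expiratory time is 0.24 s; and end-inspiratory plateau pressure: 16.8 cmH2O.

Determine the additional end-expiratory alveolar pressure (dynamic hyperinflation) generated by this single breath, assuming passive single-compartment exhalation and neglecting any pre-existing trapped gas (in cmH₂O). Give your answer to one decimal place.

Flow: 45 L/min ÷ 60 = 0.75 L/s.
R = (PIP − Pplat)/V̇ = (20.9 − 16.8) / 0.75 = 4.1/0.75 = 5.467 cmH2O·s/L.
C = Vt/(Pplat − PEEP) = 645.0 / (16.8 − 6) = 645.0/10.8 = 59.722 mL/cmH2O.
τ = R × C = 5.467 × 0.05972 L/cmH2O = 0.3265 s.
Fraction remaining = e^(−Te/τ) = e^(−0.24/0.3265) = 0.4795; trapped volume = 645.0 × 0.4795 = 309.28 mL.
Additional alveolar pressure from trapping ≈ V_trapped / C = 309.28 / 59.722 = 5.179 cmH2O.

5.2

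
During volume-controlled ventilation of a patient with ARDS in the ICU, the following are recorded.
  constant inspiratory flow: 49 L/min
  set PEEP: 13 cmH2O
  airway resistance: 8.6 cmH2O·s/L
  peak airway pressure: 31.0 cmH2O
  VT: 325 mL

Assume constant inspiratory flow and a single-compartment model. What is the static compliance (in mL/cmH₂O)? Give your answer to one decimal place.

29.6

Flow: 49 L/min ÷ 60 = 0.8167 L/s.
Equation of motion (constant flow): PIP = Vt/C + R·V̇ + PEEP.
Vt/C = PIP − R·V̇ − PEEP = 31.0 − 8.6×0.8167 − 13 = 31.0 − 7.024 − 13 = 10.976 cmH2O.
C = Vt / 10.976 = 325 / 10.976 = 29.61 mL/cmH2O.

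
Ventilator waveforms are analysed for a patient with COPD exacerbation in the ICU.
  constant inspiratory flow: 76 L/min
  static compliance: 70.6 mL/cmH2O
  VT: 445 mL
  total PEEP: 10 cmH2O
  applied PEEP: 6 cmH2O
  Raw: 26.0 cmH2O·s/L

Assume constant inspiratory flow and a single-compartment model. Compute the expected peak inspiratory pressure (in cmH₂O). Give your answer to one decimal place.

49.2

Flow: 76 L/min ÷ 60 = 1.2667 L/s.
Total PEEP = 10 cmH2O (set 6 + intrinsic 4); this is the baseline alveolar pressure.
Equation of motion (constant flow): PIP = Vt/C + R·V̇ + PEEP.
PIP = 445/70.6 + 26.0×1.2667 + 10 = 6.303 + 32.934 + 10 = 49.237 cmH2O.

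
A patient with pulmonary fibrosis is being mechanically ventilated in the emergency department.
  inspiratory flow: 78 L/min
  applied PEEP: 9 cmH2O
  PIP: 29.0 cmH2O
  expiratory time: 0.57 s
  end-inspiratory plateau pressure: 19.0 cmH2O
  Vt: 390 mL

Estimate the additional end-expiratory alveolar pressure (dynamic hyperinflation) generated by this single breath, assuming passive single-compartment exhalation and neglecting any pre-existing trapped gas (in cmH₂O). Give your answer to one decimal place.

1.5

Flow: 78 L/min ÷ 60 = 1.3 L/s.
R = (PIP − Pplat)/V̇ = (29.0 − 19.0) / 1.3 = 10.0/1.3 = 7.692 cmH2O·s/L.
C = Vt/(Pplat − PEEP) = 390.0 / (19.0 − 9) = 390.0/10.0 = 39.0 mL/cmH2O.
τ = R × C = 7.692 × 0.039 L/cmH2O = 0.3 s.
Fraction remaining = e^(−Te/τ) = e^(−0.57/0.3) = 0.1496; trapped volume = 390.0 × 0.1496 = 58.344 mL.
Additional alveolar pressure from trapping ≈ V_trapped / C = 58.344 / 39.0 = 1.496 cmH2O.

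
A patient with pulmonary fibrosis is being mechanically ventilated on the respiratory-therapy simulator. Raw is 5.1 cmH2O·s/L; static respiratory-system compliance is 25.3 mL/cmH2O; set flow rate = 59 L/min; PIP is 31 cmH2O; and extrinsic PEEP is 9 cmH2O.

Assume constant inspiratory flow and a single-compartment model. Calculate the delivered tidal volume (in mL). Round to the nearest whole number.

Flow: 59 L/min ÷ 60 = 0.9833 L/s.
Equation of motion (constant flow): PIP = Vt/C + R·V̇ + PEEP.
Vt/C = PIP − R·V̇ − PEEP = 31 − 5.015 − 9 = 16.985 cmH2O.
Vt = C × 16.985 = 25.3 × 16.985 = 429.72 mL.

430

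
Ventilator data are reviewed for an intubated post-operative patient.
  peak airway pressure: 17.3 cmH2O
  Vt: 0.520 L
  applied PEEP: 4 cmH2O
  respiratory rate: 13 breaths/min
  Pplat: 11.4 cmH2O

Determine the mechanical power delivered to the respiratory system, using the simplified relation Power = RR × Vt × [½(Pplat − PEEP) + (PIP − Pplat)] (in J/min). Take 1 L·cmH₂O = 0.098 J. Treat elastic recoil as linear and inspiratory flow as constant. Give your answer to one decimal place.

Per-breath work = Vt × [½(Pplat−PEEP) + (PIP−Pplat)] = 0.520 × [0.5×7.4 + 5.9] = 0.520 × 9.6 = 4.992 L·cmH2O.
Power = 13 × 4.992 = 64.896 L·cmH2O/min.
× 0.098 J/(L·cmH2O) → 6.36 J/min.

6.4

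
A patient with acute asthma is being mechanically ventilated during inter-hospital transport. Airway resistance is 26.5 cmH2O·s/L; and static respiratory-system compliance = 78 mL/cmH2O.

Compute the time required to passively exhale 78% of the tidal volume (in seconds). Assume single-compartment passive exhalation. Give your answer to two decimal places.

3.13

τ = R × C = 26.5 × 78 mL/cmH2O = 26.5 × 0.078 L/cmH2O = 2.067 s.
Exhaled fraction f = 1 − e^(−t/τ) → t = −τ·ln(1 − f) = −2.067·ln(0.22) = 3.13 s.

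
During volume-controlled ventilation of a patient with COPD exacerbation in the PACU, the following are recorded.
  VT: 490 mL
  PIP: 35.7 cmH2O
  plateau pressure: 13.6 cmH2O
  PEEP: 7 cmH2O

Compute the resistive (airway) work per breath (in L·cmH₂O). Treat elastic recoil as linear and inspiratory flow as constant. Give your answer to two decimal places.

10.83

With constant inspiratory flow the resistive pressure is constant at PIP − Pplat = 35.7 − 13.6 = 22.1 cmH2O, so resistive work = 22.1 × 0.490 = 10.829 L·cmH2O.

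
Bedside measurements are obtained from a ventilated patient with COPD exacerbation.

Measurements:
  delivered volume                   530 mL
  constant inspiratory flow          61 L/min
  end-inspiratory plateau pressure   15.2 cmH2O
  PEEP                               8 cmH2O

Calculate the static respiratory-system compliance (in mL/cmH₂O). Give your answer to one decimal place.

73.6

Cstat = Vt / (Pplat − PEEP) = 530 / (15.2 − 8) = 530 / 7.2 = 73.611 mL/cmH2O.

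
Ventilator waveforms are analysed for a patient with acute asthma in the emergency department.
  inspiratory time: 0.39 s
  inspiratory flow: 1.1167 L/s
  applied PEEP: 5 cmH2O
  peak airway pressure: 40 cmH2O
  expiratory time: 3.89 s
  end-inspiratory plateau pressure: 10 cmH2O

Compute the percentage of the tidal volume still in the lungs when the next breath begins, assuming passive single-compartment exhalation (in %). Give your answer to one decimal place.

Vt = flow × Ti = 1.1167 L/s × 0.39 s × 1000 mL/L = 435.51 mL.
R = (PIP − Pplat)/V̇ = (40 − 10) / 1.1167 = 30.0/1.1167 = 26.865 cmH2O·s/L.
C = Vt/(Pplat − PEEP) = 435.51 / (10 − 5) = 435.51/5.0 = 87.102 mL/cmH2O.
τ = R × C = 26.865 × 0.0871 L/cmH2O = 2.34 s.
Fraction remaining at end-expiration = e^(−Te/τ) = e^(−3.89/2.34) = 0.1897 → 18.97%.

19.0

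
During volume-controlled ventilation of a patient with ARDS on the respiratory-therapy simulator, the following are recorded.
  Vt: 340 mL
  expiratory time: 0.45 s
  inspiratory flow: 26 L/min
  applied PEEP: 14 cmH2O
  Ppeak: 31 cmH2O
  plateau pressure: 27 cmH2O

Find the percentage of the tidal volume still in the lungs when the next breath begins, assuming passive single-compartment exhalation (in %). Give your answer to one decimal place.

Flow: 26 L/min ÷ 60 = 0.4333 L/s.
R = (PIP − Pplat)/V̇ = (31 − 27) / 0.4333 = 4.0/0.4333 = 9.231 cmH2O·s/L.
C = Vt/(Pplat − PEEP) = 340.0 / (27 − 14) = 340.0/13.0 = 26.154 mL/cmH2O.
τ = R × C = 9.231 × 0.02615 L/cmH2O = 0.2414 s.
Fraction remaining at end-expiration = e^(−Te/τ) = e^(−0.45/0.2414) = 0.155 → 15.5%.

15.5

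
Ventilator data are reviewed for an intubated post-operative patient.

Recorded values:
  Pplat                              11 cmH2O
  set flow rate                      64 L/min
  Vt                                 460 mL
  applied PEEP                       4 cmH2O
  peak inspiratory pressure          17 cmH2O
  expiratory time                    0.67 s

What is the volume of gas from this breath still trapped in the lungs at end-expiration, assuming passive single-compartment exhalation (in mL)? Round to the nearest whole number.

75

Flow: 64 L/min ÷ 60 = 1.0667 L/s.
R = (PIP − Pplat)/V̇ = (17 − 11) / 1.0667 = 6.0/1.0667 = 5.625 cmH2O·s/L.
C = Vt/(Pplat − PEEP) = 460.0 / (11 − 4) = 460.0/7.0 = 65.714 mL/cmH2O.
τ = R × C = 5.625 × 0.06571 L/cmH2O = 0.3696 s.
Fraction remaining = e^(−Te/τ) = e^(−0.67/0.3696) = 0.1632.
Trapped volume = 460.0 × 0.1632 = 75.072 mL.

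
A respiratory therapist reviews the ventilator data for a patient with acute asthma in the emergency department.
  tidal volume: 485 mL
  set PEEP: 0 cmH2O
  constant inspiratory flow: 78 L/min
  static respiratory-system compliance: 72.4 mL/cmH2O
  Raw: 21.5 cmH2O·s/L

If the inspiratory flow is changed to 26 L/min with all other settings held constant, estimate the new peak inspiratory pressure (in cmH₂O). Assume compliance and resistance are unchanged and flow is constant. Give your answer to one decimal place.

16.0

Flow: 78 L/min ÷ 60 = 1.3 L/s.
New flow: 26 L/min ÷ 60 = 0.4333 L/s.
PIP = Vt/C + R·V̇ + PEEP (constant-flow equation of motion).
Only the resistive term changes: ΔPIP = R × ΔV̇ = 21.5 × (0.4333 − 1.3) = 21.5 × -0.8667 = -18.634 cmH2O.
Original PIP = 485/72.4 + 21.5×1.3 + 0 = 34.649 cmH2O; new PIP = 34.649 + (-18.634) = 16.015 cmH2O.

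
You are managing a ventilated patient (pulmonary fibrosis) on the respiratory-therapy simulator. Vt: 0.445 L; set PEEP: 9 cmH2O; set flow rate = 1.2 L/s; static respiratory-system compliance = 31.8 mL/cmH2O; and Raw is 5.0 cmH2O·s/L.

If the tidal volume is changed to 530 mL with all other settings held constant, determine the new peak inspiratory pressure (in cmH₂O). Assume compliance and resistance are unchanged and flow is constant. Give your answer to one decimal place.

31.7

PIP = Vt/C + R·V̇ + PEEP (constant-flow equation of motion).
Only the elastic term changes: ΔPIP = ΔVt / C = (530 − 445) / 31.8 = 2.673 cmH2O.
Original PIP = 445/31.8 + 5.0×1.2 + 9 = 28.994 cmH2O; new PIP = 28.994 + (2.673) = 31.667 cmH2O.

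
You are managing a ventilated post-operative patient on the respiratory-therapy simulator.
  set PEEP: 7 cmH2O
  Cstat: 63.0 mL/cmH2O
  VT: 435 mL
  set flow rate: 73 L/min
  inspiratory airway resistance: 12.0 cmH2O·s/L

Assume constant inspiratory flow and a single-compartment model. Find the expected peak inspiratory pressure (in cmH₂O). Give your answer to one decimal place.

Flow: 73 L/min ÷ 60 = 1.2167 L/s.
Equation of motion (constant flow): PIP = Vt/C + R·V̇ + PEEP.
PIP = 435/63.0 + 12.0×1.2167 + 7 = 6.905 + 14.6 + 7 = 28.505 cmH2O.

28.5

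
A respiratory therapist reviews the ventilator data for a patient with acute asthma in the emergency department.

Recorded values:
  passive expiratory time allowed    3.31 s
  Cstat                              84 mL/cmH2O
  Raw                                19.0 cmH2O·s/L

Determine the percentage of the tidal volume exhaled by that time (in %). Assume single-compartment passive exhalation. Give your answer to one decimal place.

87.4

τ = R × C = 19.0 × 84 mL/cmH2O = 19.0 × 0.084 L/cmH2O = 1.596 s.
Passive exhalation: V(t)/V₀ = e^(−t/τ) = e^(−3.31/1.596) = 0.1257.
Fraction exhaled = 1 − 0.1257 = 0.8743 → 87.43%.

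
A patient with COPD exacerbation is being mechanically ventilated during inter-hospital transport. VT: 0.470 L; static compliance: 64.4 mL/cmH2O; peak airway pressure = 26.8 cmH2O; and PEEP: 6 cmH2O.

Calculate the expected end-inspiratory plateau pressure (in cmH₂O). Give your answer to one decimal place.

13.3

Pplat = PEEP + Vt / Cstat = 6 + 470 / 64.4 = 6 + 7.298 = 13.298 cmH2O.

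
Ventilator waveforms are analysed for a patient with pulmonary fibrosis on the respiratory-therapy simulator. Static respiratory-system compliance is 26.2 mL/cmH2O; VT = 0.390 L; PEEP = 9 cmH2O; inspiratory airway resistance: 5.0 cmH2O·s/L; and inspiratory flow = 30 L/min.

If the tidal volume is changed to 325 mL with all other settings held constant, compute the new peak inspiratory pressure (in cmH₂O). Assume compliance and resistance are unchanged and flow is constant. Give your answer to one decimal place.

Flow: 30 L/min ÷ 60 = 0.5 L/s.
PIP = Vt/C + R·V̇ + PEEP (constant-flow equation of motion).
Only the elastic term changes: ΔPIP = ΔVt / C = (325 − 390) / 26.2 = -2.481 cmH2O.
Original PIP = 390/26.2 + 5.0×0.5 + 9 = 26.385 cmH2O; new PIP = 26.385 + (-2.481) = 23.904 cmH2O.

23.9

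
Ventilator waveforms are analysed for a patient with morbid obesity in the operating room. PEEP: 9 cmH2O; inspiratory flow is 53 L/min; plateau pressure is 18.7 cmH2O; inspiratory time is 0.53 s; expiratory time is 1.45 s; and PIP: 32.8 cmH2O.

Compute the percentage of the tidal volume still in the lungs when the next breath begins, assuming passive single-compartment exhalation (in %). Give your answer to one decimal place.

15.2

Flow: 53 L/min ÷ 60 = 0.8833 L/s.
Vt = flow × Ti = 0.8833 L/s × 0.53 s × 1000 mL/L = 468.15 mL.
R = (PIP − Pplat)/V̇ = (32.8 − 18.7) / 0.8833 = 14.1/0.8833 = 15.963 cmH2O·s/L.
C = Vt/(Pplat − PEEP) = 468.15 / (18.7 − 9) = 468.15/9.7 = 48.263 mL/cmH2O.
τ = R × C = 15.963 × 0.04826 L/cmH2O = 0.7704 s.
Fraction remaining at end-expiration = e^(−Te/τ) = e^(−1.45/0.7704) = 0.1523 → 15.23%.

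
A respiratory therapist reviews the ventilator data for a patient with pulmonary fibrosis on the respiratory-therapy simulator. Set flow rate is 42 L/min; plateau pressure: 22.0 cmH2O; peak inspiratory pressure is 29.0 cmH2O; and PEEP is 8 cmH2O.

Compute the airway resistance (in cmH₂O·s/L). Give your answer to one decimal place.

Flow: 42 L/min ÷ 60 = 0.7 L/s.
Raw = (PIP − Pplat) / flow = (29.0 − 22.0) / 0.7 = 7.0 / 0.7 = 10.0 cmH2O·s/L.

10.0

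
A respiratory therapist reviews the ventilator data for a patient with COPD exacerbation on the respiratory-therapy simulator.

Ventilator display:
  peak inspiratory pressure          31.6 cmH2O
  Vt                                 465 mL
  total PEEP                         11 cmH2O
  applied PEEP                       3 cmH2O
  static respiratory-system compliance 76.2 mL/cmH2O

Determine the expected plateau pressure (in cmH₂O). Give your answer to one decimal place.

17.1

End-expiratory occlusion gives total PEEP = 11 cmH2O (intrinsic PEEP = 11 − 3 = 8). Use total PEEP for the elastic gradient.
Pplat = PEEPtotal + Vt / Cstat = 11 + 465 / 76.2 = 11 + 6.102 = 17.102 cmH2O.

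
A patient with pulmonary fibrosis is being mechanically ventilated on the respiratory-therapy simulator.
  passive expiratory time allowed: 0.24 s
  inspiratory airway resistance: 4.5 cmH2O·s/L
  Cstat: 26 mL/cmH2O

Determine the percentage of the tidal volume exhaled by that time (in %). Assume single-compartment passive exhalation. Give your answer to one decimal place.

87.1

τ = R × C = 4.5 × 26 mL/cmH2O = 4.5 × 0.026 L/cmH2O = 0.117 s.
Passive exhalation: V(t)/V₀ = e^(−t/τ) = e^(−0.24/0.117) = 0.1286.
Fraction exhaled = 1 − 0.1286 = 0.8714 → 87.14%.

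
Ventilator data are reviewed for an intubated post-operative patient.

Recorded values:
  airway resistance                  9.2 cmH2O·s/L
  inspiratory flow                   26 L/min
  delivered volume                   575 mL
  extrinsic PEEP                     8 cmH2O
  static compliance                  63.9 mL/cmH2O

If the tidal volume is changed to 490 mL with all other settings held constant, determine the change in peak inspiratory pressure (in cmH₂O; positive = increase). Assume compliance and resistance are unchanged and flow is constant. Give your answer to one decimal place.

-1.3

PIP = Vt/C + R·V̇ + PEEP (constant-flow equation of motion).
Only the elastic term changes: ΔPIP = ΔVt / C = (490 − 575) / 63.9 = -1.33 cmH2O.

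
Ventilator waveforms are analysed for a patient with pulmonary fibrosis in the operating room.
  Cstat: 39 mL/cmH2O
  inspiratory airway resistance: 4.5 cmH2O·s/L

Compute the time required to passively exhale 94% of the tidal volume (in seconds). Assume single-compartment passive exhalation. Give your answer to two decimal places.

0.49

τ = R × C = 4.5 × 39 mL/cmH2O = 4.5 × 0.039 L/cmH2O = 0.1755 s.
Exhaled fraction f = 1 − e^(−t/τ) → t = −τ·ln(1 − f) = −0.1755·ln(0.06) = 0.4938 s.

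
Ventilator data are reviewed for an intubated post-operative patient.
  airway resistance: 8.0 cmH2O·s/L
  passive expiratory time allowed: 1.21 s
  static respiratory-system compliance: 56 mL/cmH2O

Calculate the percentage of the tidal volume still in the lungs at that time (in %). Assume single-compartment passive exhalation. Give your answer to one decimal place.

6.7

τ = R × C = 8.0 × 56 mL/cmH2O = 8.0 × 0.056 L/cmH2O = 0.448 s.
Passive exhalation: V(t)/V₀ = e^(−t/τ) = e^(−1.21/0.448) = 0.06715.
Fraction remaining = 0.06715 → 6.715%.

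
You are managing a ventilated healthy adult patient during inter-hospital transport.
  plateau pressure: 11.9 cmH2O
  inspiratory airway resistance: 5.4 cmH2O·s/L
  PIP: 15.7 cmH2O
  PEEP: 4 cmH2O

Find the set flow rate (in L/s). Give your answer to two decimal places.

flow = (PIP − Pplat) / Raw = 3.8 / 5.4 = 0.7037 L/s.

0.70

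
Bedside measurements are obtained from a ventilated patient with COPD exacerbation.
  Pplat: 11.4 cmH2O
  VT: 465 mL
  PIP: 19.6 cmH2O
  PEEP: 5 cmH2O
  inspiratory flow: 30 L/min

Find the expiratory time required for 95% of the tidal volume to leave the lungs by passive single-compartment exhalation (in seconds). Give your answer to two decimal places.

3.57

Flow: 30 L/min ÷ 60 = 0.5 L/s.
R = (PIP − Pplat)/V̇ = (19.6 − 11.4) / 0.5 = 8.2/0.5 = 16.4 cmH2O·s/L.
C = Vt/(Pplat − PEEP) = 465.0 / (11.4 − 5) = 465.0/6.4 = 72.656 mL/cmH2O.
τ = R × C = 16.4 × 0.07266 L/cmH2O = 1.192 s.
t = −τ·ln(1 − 0.95) = −1.192·ln(0.05) = 3.571 s.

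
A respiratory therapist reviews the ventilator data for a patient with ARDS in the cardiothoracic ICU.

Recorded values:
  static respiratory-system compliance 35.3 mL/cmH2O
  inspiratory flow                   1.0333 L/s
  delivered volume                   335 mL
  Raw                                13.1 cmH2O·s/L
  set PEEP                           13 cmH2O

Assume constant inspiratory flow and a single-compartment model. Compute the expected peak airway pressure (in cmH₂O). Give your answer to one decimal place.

Equation of motion (constant flow): PIP = Vt/C + R·V̇ + PEEP.
PIP = 335/35.3 + 13.1×1.0333 + 13 = 9.49 + 13.536 + 13 = 36.026 cmH2O.

36.0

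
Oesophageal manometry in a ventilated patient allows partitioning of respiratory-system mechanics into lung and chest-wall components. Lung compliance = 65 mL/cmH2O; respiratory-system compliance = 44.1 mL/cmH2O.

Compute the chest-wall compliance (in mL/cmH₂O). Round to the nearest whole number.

137

1/Ccw = 1/Crs − 1/CL.
1/Ccw = 1/44.1 − 1/65 = 0.007291.
Ccw = 137.16 mL/cmH2O.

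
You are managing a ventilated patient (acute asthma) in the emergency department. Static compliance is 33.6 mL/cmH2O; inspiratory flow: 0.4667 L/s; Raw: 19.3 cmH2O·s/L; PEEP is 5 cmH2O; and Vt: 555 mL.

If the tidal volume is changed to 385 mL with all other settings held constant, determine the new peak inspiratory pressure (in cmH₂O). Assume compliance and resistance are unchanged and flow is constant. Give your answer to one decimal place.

25.5

PIP = Vt/C + R·V̇ + PEEP (constant-flow equation of motion).
Only the elastic term changes: ΔPIP = ΔVt / C = (385 − 555) / 33.6 = -5.06 cmH2O.
Original PIP = 555/33.6 + 19.3×0.4667 + 5 = 30.525 cmH2O; new PIP = 30.525 + (-5.06) = 25.465 cmH2O.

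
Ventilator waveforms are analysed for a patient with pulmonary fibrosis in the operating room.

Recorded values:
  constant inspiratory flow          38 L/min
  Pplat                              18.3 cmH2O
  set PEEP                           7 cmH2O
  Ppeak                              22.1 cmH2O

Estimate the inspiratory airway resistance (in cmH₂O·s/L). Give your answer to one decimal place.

6.0

Flow: 38 L/min ÷ 60 = 0.6333 L/s.
Raw = (PIP − Pplat) / flow = (22.1 − 18.3) / 0.6333 = 3.8 / 0.6333 = 6.0 cmH2O·s/L.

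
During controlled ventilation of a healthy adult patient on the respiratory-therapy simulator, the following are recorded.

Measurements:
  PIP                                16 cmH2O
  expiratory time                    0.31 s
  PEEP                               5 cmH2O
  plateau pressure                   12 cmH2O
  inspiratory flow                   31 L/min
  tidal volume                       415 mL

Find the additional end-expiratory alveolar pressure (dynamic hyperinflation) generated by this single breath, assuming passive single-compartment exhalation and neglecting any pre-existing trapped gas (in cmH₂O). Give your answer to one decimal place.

Flow: 31 L/min ÷ 60 = 0.5167 L/s.
R = (PIP − Pplat)/V̇ = (16 − 12) / 0.5167 = 4.0/0.5167 = 7.741 cmH2O·s/L.
C = Vt/(Pplat − PEEP) = 415.0 / (12 − 5) = 415.0/7.0 = 59.286 mL/cmH2O.
τ = R × C = 7.741 × 0.05929 L/cmH2O = 0.459 s.
Fraction remaining = e^(−Te/τ) = e^(−0.31/0.459) = 0.509; trapped volume = 415.0 × 0.509 = 211.24 mL.
Additional alveolar pressure from trapping ≈ V_trapped / C = 211.24 / 59.286 = 3.563 cmH2O.

3.6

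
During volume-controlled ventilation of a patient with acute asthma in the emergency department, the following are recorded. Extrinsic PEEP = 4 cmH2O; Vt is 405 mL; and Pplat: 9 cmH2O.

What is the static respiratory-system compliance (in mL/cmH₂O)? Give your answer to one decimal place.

81.0

Cstat = Vt / (Pplat − PEEP) = 405 / (9 − 4) = 405 / 5.0 = 81.0 mL/cmH2O.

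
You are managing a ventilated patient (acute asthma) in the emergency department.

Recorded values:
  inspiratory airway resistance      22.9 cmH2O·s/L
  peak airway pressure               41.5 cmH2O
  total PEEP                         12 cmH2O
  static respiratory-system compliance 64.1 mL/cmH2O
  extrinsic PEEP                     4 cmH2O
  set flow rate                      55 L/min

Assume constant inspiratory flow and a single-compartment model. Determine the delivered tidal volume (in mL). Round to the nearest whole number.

Flow: 55 L/min ÷ 60 = 0.9167 L/s.
Total PEEP = 12 cmH2O (set 4 + intrinsic 8); this is the baseline alveolar pressure.
Equation of motion (constant flow): PIP = Vt/C + R·V̇ + PEEP.
Vt/C = PIP − R·V̇ − PEEP = 41.5 − 20.992 − 12 = 8.508 cmH2O.
Vt = C × 8.508 = 64.1 × 8.508 = 545.36 mL.

545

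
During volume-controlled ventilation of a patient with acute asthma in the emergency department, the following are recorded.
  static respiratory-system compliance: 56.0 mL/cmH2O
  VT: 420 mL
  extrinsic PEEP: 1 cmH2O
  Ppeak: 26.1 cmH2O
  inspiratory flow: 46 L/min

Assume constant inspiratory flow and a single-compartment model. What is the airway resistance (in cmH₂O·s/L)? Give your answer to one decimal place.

Flow: 46 L/min ÷ 60 = 0.7667 L/s.
Equation of motion (constant flow): PIP = Vt/C + R·V̇ + PEEP.
R·V̇ = PIP − Vt/C − PEEP = 26.1 − 420/56.0 − 1 = 26.1 − 7.5 − 1 = 17.6 cmH2O.
R = 17.6 / 0.7667 = 22.956 cmH2O·s/L.

23.0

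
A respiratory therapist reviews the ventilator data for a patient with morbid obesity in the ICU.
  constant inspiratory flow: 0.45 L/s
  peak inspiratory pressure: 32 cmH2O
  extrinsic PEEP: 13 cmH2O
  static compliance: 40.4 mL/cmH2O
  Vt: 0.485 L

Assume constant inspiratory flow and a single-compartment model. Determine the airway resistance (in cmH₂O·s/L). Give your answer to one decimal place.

Equation of motion (constant flow): PIP = Vt/C + R·V̇ + PEEP.
R·V̇ = PIP − Vt/C − PEEP = 32 − 485/40.4 − 13 = 32 − 12.005 − 13 = 6.995 cmH2O.
R = 6.995 / 0.45 = 15.544 cmH2O·s/L.

15.5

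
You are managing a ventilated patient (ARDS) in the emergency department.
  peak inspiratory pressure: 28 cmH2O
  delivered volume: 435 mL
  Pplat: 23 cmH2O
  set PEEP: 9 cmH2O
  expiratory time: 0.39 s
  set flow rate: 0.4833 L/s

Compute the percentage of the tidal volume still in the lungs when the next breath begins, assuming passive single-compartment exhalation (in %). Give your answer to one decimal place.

R = (PIP − Pplat)/V̇ = (28 − 23) / 0.4833 = 5.0/0.4833 = 10.346 cmH2O·s/L.
C = Vt/(Pplat − PEEP) = 435.0 / (23 − 9) = 435.0/14.0 = 31.071 mL/cmH2O.
τ = R × C = 10.346 × 0.03107 L/cmH2O = 0.3215 s.
Fraction remaining at end-expiration = e^(−Te/τ) = e^(−0.39/0.3215) = 0.2973 → 29.73%.

29.7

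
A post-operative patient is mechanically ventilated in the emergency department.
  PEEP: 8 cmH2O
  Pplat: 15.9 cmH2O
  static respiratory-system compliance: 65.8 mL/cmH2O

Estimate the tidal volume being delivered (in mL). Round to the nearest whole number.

520

Vt = Cstat × (Pplat − PEEP) = 65.8 × (15.9 − 8) = 65.8 × 7.9 = 519.82 mL.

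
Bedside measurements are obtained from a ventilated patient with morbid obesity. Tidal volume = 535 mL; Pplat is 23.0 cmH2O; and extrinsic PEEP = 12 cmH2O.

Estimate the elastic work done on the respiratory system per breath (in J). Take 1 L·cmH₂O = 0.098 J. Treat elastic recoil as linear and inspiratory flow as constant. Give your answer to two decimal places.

0.29

Elastic work ≈ ½ × (Pplat − PEEP) × Vt = 0.5 × (23.0 − 12) × 0.535 L = 0.5 × 11.0 × 0.535 = 2.943 L·cmH2O.
× 0.098 J/(L·cmH2O) → 0.2884 J.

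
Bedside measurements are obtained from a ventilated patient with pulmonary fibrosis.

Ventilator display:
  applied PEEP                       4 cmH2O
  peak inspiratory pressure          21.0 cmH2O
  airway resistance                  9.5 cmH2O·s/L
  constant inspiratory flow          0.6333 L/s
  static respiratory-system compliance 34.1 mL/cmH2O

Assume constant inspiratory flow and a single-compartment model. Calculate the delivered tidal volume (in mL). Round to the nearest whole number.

375

Equation of motion (constant flow): PIP = Vt/C + R·V̇ + PEEP.
Vt/C = PIP − R·V̇ − PEEP = 21.0 − 6.016 − 4 = 10.984 cmH2O.
Vt = C × 10.984 = 34.1 × 10.984 = 374.55 mL.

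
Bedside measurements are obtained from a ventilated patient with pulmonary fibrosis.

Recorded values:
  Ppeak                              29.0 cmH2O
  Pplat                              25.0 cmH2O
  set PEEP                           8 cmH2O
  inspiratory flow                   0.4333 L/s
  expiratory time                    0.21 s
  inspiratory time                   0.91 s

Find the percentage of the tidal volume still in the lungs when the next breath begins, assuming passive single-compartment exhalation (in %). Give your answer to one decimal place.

Vt = flow × Ti = 0.4333 L/s × 0.91 s × 1000 mL/L = 394.3 mL.
R = (PIP − Pplat)/V̇ = (29.0 − 25.0) / 0.4333 = 4.0/0.4333 = 9.231 cmH2O·s/L.
C = Vt/(Pplat − PEEP) = 394.3 / (25.0 − 8) = 394.3/17.0 = 23.194 mL/cmH2O.
τ = R × C = 9.231 × 0.02319 L/cmH2O = 0.2141 s.
Fraction remaining at end-expiration = e^(−Te/τ) = e^(−0.21/0.2141) = 0.375 → 37.5%.

37.5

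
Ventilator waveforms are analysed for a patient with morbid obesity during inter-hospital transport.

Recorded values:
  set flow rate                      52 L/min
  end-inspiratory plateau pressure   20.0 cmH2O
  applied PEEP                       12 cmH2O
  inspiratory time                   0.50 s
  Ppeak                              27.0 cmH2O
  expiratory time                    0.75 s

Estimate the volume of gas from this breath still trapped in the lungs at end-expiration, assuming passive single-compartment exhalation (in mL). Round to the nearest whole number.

78

Flow: 52 L/min ÷ 60 = 0.8667 L/s.
Vt = flow × Ti = 0.8667 L/s × 0.50 s × 1000 mL/L = 433.35 mL.
R = (PIP − Pplat)/V̇ = (27.0 − 20.0) / 0.8667 = 7.0/0.8667 = 8.077 cmH2O·s/L.
C = Vt/(Pplat − PEEP) = 433.35 / (20.0 − 12) = 433.35/8.0 = 54.169 mL/cmH2O.
τ = R × C = 8.077 × 0.05417 L/cmH2O = 0.4375 s.
Fraction remaining = e^(−Te/τ) = e^(−0.75/0.4375) = 0.1801.
Trapped volume = 433.35 × 0.1801 = 78.046 mL.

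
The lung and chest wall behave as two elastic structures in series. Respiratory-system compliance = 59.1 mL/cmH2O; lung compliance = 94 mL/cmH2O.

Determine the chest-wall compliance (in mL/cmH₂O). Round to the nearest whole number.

159

1/Ccw = 1/Crs − 1/CL.
1/Ccw = 1/59.1 − 1/94 = 0.006282.
Ccw = 159.18 mL/cmH2O.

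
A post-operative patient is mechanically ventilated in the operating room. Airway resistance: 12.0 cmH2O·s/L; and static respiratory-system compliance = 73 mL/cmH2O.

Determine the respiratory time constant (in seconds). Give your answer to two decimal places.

τ = R × C = 12.0 × 73 mL/cmH2O = 12.0 × 0.073 L/cmH2O = 0.876 s.

0.88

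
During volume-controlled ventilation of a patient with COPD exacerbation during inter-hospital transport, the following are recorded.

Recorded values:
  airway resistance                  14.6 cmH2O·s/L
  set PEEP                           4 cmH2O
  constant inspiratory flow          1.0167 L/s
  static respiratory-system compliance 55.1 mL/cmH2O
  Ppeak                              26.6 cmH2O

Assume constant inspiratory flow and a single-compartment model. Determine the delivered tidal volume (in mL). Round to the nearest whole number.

Equation of motion (constant flow): PIP = Vt/C + R·V̇ + PEEP.
Vt/C = PIP − R·V̇ − PEEP = 26.6 − 14.844 − 4 = 7.756 cmH2O.
Vt = C × 7.756 = 55.1 × 7.756 = 427.36 mL.

427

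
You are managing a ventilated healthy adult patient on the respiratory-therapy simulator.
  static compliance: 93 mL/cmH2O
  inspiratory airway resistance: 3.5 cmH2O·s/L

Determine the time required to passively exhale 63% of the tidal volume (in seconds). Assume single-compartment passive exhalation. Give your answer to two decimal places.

τ = R × C = 3.5 × 93 mL/cmH2O = 3.5 × 0.093 L/cmH2O = 0.3255 s.
Exhaled fraction f = 1 − e^(−t/τ) → t = −τ·ln(1 − f) = −0.3255·ln(0.37) = 0.3236 s.

0.32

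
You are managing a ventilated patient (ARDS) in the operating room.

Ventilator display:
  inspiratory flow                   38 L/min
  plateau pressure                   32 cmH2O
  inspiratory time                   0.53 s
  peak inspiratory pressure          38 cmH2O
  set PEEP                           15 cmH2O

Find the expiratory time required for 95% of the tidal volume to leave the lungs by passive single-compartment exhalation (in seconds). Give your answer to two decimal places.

0.56

Flow: 38 L/min ÷ 60 = 0.6333 L/s.
Vt = flow × Ti = 0.6333 L/s × 0.53 s × 1000 mL/L = 335.65 mL.
R = (PIP − Pplat)/V̇ = (38 − 32) / 0.6333 = 6.0/0.6333 = 9.474 cmH2O·s/L.
C = Vt/(Pplat − PEEP) = 335.65 / (32 − 15) = 335.65/17.0 = 19.744 mL/cmH2O.
τ = R × C = 9.474 × 0.01974 L/cmH2O = 0.187 s.
t = −τ·ln(1 − 0.95) = −0.187·ln(0.05) = 0.5602 s.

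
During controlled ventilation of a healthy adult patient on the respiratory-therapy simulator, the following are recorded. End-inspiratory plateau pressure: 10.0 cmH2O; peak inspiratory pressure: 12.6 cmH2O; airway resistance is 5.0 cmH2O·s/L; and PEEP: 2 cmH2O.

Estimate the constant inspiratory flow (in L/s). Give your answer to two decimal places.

flow = (PIP − Pplat) / Raw = 2.6 / 5.0 = 0.52 L/s.

0.52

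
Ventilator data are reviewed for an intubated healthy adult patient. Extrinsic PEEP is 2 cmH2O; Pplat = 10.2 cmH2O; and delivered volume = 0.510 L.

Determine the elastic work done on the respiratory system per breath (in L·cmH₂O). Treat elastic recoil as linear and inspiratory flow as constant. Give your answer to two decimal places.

Elastic work ≈ ½ × (Pplat − PEEP) × Vt = 0.5 × (10.2 − 2) × 0.510 L = 0.5 × 8.2 × 0.510 = 2.091 L·cmH2O.

2.09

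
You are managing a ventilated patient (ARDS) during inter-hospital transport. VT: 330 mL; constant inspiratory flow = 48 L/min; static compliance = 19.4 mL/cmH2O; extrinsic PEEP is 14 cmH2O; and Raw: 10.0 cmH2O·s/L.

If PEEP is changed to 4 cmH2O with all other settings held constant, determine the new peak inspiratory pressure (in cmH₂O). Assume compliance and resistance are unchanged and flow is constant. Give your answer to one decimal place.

Flow: 48 L/min ÷ 60 = 0.8 L/s.
PIP = Vt/C + R·V̇ + PEEP (constant-flow equation of motion).
Only the baseline term changes: ΔPIP = ΔPEEP = 4 − 14 = -10.0 cmH2O.
Original PIP = 330/19.4 + 10.0×0.8 + 14 = 39.01 cmH2O; new PIP = 39.01 + (-10.0) = 29.01 cmH2O.

29.0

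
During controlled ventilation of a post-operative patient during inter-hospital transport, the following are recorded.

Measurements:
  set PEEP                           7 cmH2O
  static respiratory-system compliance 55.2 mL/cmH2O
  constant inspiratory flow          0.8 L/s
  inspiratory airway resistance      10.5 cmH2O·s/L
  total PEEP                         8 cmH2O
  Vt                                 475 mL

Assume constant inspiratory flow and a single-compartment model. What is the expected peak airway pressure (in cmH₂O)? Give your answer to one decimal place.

25.0

Total PEEP = 8 cmH2O (set 7 + intrinsic 1); this is the baseline alveolar pressure.
Equation of motion (constant flow): PIP = Vt/C + R·V̇ + PEEP.
PIP = 475/55.2 + 10.5×0.8 + 8 = 8.605 + 8.4 + 8 = 25.005 cmH2O.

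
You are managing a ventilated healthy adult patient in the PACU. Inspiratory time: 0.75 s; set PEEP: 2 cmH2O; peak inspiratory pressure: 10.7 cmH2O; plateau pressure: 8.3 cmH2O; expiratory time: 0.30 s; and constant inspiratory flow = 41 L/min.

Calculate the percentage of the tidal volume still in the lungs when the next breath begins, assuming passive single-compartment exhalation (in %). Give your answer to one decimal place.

35.0

Flow: 41 L/min ÷ 60 = 0.6833 L/s.
Vt = flow × Ti = 0.6833 L/s × 0.75 s × 1000 mL/L = 512.48 mL.
R = (PIP − Pplat)/V̇ = (10.7 − 8.3) / 0.6833 = 2.4/0.6833 = 3.512 cmH2O·s/L.
C = Vt/(Pplat − PEEP) = 512.48 / (8.3 − 2) = 512.48/6.3 = 81.346 mL/cmH2O.
τ = R × C = 3.512 × 0.08135 L/cmH2O = 0.2857 s.
Fraction remaining at end-expiration = e^(−Te/τ) = e^(−0.30/0.2857) = 0.3499 → 34.99%.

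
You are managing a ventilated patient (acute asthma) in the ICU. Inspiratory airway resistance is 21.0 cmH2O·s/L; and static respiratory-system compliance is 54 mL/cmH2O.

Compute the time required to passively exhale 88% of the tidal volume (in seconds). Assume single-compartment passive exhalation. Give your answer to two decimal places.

τ = R × C = 21.0 × 54 mL/cmH2O = 21.0 × 0.054 L/cmH2O = 1.134 s.
Exhaled fraction f = 1 − e^(−t/τ) → t = −τ·ln(1 − f) = −1.134·ln(0.12) = 2.404 s.

2.40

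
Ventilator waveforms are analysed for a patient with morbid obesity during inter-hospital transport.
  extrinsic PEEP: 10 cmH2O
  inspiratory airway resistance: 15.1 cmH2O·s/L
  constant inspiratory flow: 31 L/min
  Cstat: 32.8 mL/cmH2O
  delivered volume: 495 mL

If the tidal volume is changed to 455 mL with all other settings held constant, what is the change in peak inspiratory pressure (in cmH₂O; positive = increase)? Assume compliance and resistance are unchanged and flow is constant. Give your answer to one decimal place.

PIP = Vt/C + R·V̇ + PEEP (constant-flow equation of motion).
Only the elastic term changes: ΔPIP = ΔVt / C = (455 − 495) / 32.8 = -1.22 cmH2O.

-1.2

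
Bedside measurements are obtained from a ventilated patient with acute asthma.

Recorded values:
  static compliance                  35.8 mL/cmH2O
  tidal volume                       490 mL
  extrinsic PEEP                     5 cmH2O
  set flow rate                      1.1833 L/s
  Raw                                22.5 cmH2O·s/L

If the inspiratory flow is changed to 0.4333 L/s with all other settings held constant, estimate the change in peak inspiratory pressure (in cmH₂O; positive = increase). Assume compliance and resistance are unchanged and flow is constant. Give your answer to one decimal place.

PIP = Vt/C + R·V̇ + PEEP (constant-flow equation of motion).
Only the resistive term changes: ΔPIP = R × ΔV̇ = 22.5 × (0.4333 − 1.1833) = 22.5 × -0.75 = -16.875 cmH2O.

-16.9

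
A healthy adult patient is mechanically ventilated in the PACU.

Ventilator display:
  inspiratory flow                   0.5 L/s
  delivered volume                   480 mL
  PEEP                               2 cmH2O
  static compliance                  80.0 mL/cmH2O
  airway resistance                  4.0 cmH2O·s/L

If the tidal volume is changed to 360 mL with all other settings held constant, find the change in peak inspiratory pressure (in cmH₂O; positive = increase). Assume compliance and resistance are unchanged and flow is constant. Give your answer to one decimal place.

PIP = Vt/C + R·V̇ + PEEP (constant-flow equation of motion).
Only the elastic term changes: ΔPIP = ΔVt / C = (360 − 480) / 80.0 = -1.5 cmH2O.

-1.5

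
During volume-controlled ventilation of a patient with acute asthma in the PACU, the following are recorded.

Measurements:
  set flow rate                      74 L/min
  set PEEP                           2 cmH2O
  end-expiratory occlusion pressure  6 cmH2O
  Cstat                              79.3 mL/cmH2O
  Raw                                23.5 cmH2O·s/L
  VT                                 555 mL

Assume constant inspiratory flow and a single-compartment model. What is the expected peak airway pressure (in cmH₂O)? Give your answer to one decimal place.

42.0

Flow: 74 L/min ÷ 60 = 1.2333 L/s.
Total PEEP = 6 cmH2O (set 2 + intrinsic 4); this is the baseline alveolar pressure.
Equation of motion (constant flow): PIP = Vt/C + R·V̇ + PEEP.
PIP = 555/79.3 + 23.5×1.2333 + 6 = 6.999 + 28.983 + 6 = 41.982 cmH2O.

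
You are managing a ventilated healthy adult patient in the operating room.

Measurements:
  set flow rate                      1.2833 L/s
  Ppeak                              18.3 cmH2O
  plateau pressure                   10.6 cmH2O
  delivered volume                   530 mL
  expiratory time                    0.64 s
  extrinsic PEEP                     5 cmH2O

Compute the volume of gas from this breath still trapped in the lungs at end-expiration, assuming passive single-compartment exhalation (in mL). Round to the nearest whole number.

172

R = (PIP − Pplat)/V̇ = (18.3 − 10.6) / 1.2833 = 7.7/1.2833 = 6.0 cmH2O·s/L.
C = Vt/(Pplat − PEEP) = 530.0 / (10.6 − 5) = 530.0/5.6 = 94.643 mL/cmH2O.
τ = R × C = 6.0 × 0.09464 L/cmH2O = 0.5678 s.
Fraction remaining = e^(−Te/τ) = e^(−0.64/0.5678) = 0.324.
Trapped volume = 530.0 × 0.324 = 171.72 mL.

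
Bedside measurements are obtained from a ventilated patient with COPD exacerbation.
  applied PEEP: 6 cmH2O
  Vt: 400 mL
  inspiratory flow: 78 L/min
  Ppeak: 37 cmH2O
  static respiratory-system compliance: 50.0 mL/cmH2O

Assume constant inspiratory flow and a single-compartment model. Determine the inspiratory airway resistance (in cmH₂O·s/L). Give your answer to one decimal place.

Flow: 78 L/min ÷ 60 = 1.3 L/s.
Equation of motion (constant flow): PIP = Vt/C + R·V̇ + PEEP.
R·V̇ = PIP − Vt/C − PEEP = 37 − 400/50.0 − 6 = 37 − 8.0 − 6 = 23.0 cmH2O.
R = 23.0 / 1.3 = 17.692 cmH2O·s/L.

17.7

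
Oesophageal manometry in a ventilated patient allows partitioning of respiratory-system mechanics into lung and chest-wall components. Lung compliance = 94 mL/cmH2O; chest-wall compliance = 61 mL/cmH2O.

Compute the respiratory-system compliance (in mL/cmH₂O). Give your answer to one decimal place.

Lung and chest wall are elastances in series: 1/Crs = 1/CL + 1/Ccw.
1/Crs = 1/94 + 1/61 = 0.02703.
Crs = 36.996 mL/cmH2O.

37.0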